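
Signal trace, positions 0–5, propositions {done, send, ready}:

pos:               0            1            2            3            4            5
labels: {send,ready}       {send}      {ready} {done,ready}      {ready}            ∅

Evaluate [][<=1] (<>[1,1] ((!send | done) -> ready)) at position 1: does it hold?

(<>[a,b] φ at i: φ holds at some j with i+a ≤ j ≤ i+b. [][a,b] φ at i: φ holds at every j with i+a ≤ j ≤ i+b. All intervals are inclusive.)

Yes

Check <>[1,1] ((!send | done) -> ready) at every j in [1,2]:
  j=1: holds (witness at 2)
  j=2: holds (witness at 3)
All positions satisfy it → formula holds.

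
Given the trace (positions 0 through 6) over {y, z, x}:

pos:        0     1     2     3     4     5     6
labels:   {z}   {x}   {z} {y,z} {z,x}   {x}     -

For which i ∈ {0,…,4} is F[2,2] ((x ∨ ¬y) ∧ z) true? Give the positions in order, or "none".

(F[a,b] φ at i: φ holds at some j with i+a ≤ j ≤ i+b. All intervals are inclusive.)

0, 2

Evaluate at each i in [0,4]:
  i=0: ✓ (witness j=2)
  i=1: ✗ (none in [3,3])
  i=2: ✓ (witness j=4)
  i=3: ✗ (none in [5,5])
  i=4: ✗ (none in [6,6])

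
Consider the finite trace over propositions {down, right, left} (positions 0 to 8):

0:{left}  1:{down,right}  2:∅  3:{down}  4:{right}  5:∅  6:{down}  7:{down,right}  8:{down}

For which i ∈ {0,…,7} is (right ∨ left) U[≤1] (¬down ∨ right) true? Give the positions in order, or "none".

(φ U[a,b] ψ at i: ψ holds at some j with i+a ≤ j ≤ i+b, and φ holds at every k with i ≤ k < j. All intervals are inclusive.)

Evaluate at each i in [0,7]:
  i=0: ✓ (rhs at j=0)
  i=1: ✓ (rhs at j=1)
  i=2: ✓ (rhs at j=2)
  i=3: ✗ (lhs fails at k=3 before rhs at j=4)
  i=4: ✓ (rhs at j=4)
  i=5: ✓ (rhs at j=5)
  i=6: ✗ (lhs fails at k=6 before rhs at j=7)
  i=7: ✓ (rhs at j=7)

0, 1, 2, 4, 5, 7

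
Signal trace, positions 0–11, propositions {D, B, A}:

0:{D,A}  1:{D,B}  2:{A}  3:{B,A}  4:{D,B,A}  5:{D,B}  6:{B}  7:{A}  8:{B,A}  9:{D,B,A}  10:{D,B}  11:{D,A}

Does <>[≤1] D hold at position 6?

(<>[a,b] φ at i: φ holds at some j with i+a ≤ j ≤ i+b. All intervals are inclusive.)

Check D at each j in [6,7]:
  j=6: false
  j=7: false
No position in the window satisfies it → formula fails.

No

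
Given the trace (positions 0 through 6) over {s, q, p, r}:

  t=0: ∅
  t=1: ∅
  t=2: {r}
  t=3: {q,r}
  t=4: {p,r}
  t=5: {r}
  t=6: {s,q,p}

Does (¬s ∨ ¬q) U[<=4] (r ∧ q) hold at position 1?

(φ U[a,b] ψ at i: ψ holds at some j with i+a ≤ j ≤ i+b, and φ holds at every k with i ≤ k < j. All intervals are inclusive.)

Yes

Need some j in [1,5] with (r ∧ q), and (¬s ∨ ¬q) at every k in [1,j-1].
  j=1: (r ∧ q) false.
  j=2: (r ∧ q) false.
  j=3: (r ∧ q) holds; (¬s ∨ ¬q) holds at every k in [1,2] → satisfied.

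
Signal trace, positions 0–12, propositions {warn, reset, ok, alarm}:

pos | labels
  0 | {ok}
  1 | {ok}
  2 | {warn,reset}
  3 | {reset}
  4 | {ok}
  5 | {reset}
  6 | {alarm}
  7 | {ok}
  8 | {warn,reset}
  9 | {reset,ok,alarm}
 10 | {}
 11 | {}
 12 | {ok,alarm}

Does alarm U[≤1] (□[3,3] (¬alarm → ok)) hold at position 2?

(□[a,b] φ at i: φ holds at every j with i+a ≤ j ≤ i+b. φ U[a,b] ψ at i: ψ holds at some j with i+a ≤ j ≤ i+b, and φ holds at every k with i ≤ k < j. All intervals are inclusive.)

Need some j in [2,3] with □[3,3] (¬alarm → ok), and alarm at every k in [2,j-1].
  j=2: □[3,3] (¬alarm → ok) — fails at 5.
  j=3: □[3,3] (¬alarm → ok) holds, but alarm fails at k=2 → not this j.
No j in the window works → until fails.

No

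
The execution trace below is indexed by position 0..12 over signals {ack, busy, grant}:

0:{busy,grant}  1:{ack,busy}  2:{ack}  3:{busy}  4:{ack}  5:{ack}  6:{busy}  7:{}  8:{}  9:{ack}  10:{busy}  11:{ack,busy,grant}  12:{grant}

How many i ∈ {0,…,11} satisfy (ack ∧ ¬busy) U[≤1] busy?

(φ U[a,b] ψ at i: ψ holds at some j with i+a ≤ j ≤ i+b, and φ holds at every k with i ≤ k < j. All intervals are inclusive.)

9

Evaluate at each i in [0,11]:
  i=0: ✓ (rhs at j=0)
  i=1: ✓ (rhs at j=1)
  i=2: ✓ (rhs at j=3; lhs holds on [2,2])
  i=3: ✓ (rhs at j=3)
  i=4: ✗ (no rhs in [4,5])
  i=5: ✓ (rhs at j=6; lhs holds on [5,5])
  i=6: ✓ (rhs at j=6)
  i=7: ✗ (no rhs in [7,8])
  i=8: ✗ (no rhs in [8,9])
  i=9: ✓ (rhs at j=10; lhs holds on [9,9])
  i=10: ✓ (rhs at j=10)
  i=11: ✓ (rhs at j=11)
Positions where it holds: {0, 1, 2, 3, 5, 6, 9, 10, 11} → 9.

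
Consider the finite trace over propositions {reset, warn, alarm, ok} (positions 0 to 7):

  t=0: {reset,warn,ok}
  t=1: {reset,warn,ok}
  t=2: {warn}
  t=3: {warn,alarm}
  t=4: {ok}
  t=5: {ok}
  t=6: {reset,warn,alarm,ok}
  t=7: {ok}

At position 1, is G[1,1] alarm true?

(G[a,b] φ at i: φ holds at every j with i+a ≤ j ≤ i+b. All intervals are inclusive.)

No

Check alarm at every j in [2,2]:
  j=2: false
Fails at j=2 → formula fails.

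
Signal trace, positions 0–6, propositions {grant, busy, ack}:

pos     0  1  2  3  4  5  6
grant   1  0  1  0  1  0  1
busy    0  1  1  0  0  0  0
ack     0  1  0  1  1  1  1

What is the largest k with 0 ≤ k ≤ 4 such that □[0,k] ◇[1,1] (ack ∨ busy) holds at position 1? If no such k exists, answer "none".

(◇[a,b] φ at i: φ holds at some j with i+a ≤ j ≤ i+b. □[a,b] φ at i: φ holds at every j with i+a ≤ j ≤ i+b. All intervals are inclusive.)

◇[1,1] (ack ∨ busy) must hold from j=1 onward; find where it first fails.
  j=1: holds
  j=2: holds
  j=3: holds
  j=4: holds
  j=5: holds
Holds through j=5; largest k = 4.

4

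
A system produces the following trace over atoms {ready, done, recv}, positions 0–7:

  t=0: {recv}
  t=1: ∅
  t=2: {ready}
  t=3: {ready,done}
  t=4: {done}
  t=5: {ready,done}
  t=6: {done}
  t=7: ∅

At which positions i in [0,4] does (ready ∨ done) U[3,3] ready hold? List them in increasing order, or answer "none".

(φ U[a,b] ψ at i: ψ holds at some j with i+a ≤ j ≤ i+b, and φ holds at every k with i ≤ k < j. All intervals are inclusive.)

Evaluate at each i in [0,4]:
  i=0: ✗ (lhs fails at k=0 before rhs at j=3)
  i=1: ✗ (no rhs in [4,4])
  i=2: ✓ (rhs at j=5; lhs holds on [2,4])
  i=3: ✗ (no rhs in [6,6])
  i=4: ✗ (no rhs in [7,7])

2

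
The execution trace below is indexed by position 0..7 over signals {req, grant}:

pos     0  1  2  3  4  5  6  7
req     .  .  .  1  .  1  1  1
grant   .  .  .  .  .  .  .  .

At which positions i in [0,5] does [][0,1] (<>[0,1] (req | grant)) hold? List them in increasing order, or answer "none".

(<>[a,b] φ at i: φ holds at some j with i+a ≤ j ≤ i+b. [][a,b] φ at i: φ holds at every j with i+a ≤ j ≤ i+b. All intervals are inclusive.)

2, 3, 4, 5

Evaluate at each i in [0,5]:
  i=0: ✗ (fails at j=0)
  i=1: ✗ (fails at j=1)
  i=2: ✓ (all of [2,3])
  i=3: ✓ (all of [3,4])
  i=4: ✓ (all of [4,5])
  i=5: ✓ (all of [5,6])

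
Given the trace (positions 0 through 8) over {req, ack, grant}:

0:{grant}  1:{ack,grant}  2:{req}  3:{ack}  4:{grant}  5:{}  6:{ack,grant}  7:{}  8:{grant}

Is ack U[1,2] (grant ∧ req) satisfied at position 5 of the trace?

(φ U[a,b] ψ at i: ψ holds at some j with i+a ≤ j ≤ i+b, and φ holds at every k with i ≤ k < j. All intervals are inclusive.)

No

Need some j in [6,7] with (grant ∧ req), and ack at every k in [5,j-1].
  j=6: (grant ∧ req) false.
  j=7: (grant ∧ req) false.
No j in the window works → until fails.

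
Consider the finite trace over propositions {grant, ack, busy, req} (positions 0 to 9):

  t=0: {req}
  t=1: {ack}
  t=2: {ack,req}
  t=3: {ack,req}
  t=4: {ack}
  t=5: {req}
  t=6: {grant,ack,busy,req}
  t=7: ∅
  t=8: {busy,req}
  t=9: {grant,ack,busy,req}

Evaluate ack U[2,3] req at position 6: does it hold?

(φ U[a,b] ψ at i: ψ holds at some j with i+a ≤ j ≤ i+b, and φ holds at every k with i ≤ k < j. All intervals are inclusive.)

Need some j in [8,9] with req, and ack at every k in [6,j-1].
  j=8: req holds, but ack fails at k=7 → not this j.
  j=9: req holds, but ack fails at k=7 → not this j.
No j in the window works → until fails.

False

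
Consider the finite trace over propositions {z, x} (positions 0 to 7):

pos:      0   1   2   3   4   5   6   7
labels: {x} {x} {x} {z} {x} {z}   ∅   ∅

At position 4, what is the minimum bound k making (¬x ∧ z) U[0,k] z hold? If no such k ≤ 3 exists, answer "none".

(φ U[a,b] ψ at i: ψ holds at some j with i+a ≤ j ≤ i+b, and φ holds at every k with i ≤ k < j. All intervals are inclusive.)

none

Need earliest j ≥ 4 with z, and (¬x ∧ z) at every k in [4,j-1].
  j=4: rhs fails.
  j=5: rhs holds but lhs fails at k=4.
  j=6: rhs fails.
  j=7: rhs fails.
No witness within the range → none.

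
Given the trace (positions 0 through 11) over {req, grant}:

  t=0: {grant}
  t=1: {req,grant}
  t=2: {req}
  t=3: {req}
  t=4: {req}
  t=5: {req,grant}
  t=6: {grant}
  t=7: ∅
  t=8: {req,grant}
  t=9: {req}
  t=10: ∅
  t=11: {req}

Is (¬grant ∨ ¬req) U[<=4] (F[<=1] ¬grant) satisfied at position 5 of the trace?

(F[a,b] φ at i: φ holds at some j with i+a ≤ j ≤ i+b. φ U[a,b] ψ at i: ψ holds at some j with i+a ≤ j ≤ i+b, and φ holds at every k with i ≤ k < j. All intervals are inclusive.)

Does not hold

Need some j in [5,9] with F[<=1] ¬grant, and (¬grant ∨ ¬req) at every k in [5,j-1].
  j=5: F[<=1] ¬grant — fails (none in [5,6]).
  j=6: F[<=1] ¬grant holds, but (¬grant ∨ ¬req) fails at k=5 → not this j.
  j=7: F[<=1] ¬grant holds, but (¬grant ∨ ¬req) fails at k=5 → not this j.
  j=8: F[<=1] ¬grant holds, but (¬grant ∨ ¬req) fails at k=5 → not this j.
  j=9: F[<=1] ¬grant holds, but (¬grant ∨ ¬req) fails at k=5 → not this j.
No j in the window works → until fails.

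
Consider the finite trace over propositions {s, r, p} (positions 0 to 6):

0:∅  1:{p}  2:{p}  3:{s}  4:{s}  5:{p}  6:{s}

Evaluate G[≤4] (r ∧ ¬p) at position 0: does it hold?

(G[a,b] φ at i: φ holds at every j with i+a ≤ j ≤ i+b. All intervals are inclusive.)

Check (r ∧ ¬p) at every j in [0,4]:
  j=0: false
  j=1: false
  j=2: false
  j=3: false
  j=4: false
Fails at j=0 → formula fails.

Does not hold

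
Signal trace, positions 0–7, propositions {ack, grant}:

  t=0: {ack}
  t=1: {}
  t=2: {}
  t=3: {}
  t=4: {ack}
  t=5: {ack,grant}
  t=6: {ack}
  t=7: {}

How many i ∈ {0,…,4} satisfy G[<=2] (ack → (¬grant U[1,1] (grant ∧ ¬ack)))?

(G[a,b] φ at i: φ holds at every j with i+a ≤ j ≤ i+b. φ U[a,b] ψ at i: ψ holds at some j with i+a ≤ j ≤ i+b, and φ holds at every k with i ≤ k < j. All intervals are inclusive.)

Evaluate at each i in [0,4]:
  i=0: ✗ (fails at j=0)
  i=1: ✓ (all of [1,3])
  i=2: ✗ (fails at j=4)
  i=3: ✗ (fails at j=4)
  i=4: ✗ (fails at j=4)
Positions where it holds: {1} → 1.

1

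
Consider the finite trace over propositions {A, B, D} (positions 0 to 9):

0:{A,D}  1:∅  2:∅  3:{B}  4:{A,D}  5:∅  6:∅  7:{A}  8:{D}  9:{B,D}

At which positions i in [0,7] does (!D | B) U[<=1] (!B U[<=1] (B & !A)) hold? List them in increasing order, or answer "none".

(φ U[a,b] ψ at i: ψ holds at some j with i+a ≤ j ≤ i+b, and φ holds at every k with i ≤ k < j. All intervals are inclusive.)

1, 2, 3, 7

Evaluate at each i in [0,7]:
  i=0: ✗ (no rhs in [0,1])
  i=1: ✓ (rhs at j=2; lhs holds on [1,1])
  i=2: ✓ (rhs at j=2)
  i=3: ✓ (rhs at j=3)
  i=4: ✗ (no rhs in [4,5])
  i=5: ✗ (no rhs in [5,6])
  i=6: ✗ (no rhs in [6,7])
  i=7: ✓ (rhs at j=8; lhs holds on [7,7])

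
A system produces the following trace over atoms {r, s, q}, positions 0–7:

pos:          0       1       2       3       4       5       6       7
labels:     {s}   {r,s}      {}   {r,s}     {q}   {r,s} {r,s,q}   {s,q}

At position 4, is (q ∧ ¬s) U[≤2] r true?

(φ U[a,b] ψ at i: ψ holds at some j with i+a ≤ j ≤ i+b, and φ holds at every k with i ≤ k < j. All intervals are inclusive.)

Need some j in [4,6] with r, and (q ∧ ¬s) at every k in [4,j-1].
  j=4: r false.
  j=5: r holds; (q ∧ ¬s) holds at every k in [4,4] → satisfied.

Yes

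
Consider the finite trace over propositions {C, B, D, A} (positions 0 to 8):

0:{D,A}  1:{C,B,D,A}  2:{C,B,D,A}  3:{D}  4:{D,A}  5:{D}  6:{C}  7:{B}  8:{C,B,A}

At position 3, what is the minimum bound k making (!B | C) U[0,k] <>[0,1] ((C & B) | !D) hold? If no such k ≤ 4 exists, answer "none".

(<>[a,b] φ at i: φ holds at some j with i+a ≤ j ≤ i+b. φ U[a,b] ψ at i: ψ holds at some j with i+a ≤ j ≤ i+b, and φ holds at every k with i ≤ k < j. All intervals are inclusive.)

2

Need earliest j ≥ 3 with <>[0,1] ((C & B) | !D), and (!B | C) at every k in [3,j-1].
  j=3: rhs fails.
  j=4: rhs fails.
  j=5: rhs holds; lhs holds on [3,4]. k = 2.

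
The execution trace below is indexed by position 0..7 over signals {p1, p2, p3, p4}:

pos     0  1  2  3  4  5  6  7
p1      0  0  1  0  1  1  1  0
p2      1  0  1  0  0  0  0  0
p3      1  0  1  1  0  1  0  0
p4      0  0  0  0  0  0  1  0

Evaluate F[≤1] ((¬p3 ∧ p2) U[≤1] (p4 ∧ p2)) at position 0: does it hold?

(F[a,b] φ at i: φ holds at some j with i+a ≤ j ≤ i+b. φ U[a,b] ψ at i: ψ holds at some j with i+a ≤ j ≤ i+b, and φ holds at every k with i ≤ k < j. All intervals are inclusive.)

Check ((¬p3 ∧ p2) U[≤1] (p4 ∧ p2)) at each j in [0,1]:
  j=0: fails
  j=1: fails
No position in the window satisfies it → formula fails.

False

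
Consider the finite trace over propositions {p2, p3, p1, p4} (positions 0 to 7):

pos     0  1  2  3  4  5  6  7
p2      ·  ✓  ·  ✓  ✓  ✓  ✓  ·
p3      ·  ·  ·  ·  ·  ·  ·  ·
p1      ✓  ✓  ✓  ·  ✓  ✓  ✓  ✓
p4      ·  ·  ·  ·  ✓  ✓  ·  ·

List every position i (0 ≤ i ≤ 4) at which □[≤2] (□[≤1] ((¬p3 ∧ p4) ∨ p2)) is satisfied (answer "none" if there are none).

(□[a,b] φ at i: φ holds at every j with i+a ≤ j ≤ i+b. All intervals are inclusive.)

3

Evaluate at each i in [0,4]:
  i=0: ✗ (fails at j=0)
  i=1: ✗ (fails at j=1)
  i=2: ✗ (fails at j=2)
  i=3: ✓ (all of [3,5])
  i=4: ✗ (fails at j=6)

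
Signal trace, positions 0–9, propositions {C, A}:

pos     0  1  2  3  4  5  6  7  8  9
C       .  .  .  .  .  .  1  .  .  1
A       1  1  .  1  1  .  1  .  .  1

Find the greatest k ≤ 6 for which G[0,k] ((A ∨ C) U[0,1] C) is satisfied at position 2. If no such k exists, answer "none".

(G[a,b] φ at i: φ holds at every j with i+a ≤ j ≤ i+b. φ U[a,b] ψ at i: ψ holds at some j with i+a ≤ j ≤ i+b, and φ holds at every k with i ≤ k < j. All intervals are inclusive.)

((A ∨ C) U[0,1] C) must hold from j=2 onward; find where it first fails.
  j=2: fails → no k works.

none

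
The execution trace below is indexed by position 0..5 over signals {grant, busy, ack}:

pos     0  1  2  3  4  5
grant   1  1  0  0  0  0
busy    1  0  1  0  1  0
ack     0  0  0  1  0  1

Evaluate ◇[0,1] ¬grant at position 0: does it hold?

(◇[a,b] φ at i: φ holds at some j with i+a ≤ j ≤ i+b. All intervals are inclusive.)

Check ¬grant at each j in [0,1]:
  j=0: false
  j=1: false
No position in the window satisfies it → formula fails.

False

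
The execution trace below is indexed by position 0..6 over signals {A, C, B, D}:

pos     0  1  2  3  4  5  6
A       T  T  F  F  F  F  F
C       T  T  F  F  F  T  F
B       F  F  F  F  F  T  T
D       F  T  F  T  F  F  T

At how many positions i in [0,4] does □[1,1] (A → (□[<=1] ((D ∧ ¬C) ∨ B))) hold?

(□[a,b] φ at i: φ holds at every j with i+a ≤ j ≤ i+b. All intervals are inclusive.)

4

Evaluate at each i in [0,4]:
  i=0: ✗ (fails at j=1)
  i=1: ✓ (all of [2,2])
  i=2: ✓ (all of [3,3])
  i=3: ✓ (all of [4,4])
  i=4: ✓ (all of [5,5])
Positions where it holds: {1, 2, 3, 4} → 4.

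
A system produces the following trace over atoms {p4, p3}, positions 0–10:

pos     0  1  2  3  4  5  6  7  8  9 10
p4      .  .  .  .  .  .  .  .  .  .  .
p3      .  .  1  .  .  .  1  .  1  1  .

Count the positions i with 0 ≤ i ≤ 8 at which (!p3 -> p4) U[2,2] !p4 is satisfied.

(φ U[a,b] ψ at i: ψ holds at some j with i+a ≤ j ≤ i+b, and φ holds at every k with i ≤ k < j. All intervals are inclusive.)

Evaluate at each i in [0,8]:
  i=0: ✗ (lhs fails at k=0 before rhs at j=2)
  i=1: ✗ (lhs fails at k=1 before rhs at j=3)
  i=2: ✗ (lhs fails at k=3 before rhs at j=4)
  i=3: ✗ (lhs fails at k=3 before rhs at j=5)
  i=4: ✗ (lhs fails at k=4 before rhs at j=6)
  i=5: ✗ (lhs fails at k=5 before rhs at j=7)
  i=6: ✗ (lhs fails at k=7 before rhs at j=8)
  i=7: ✗ (lhs fails at k=7 before rhs at j=9)
  i=8: ✓ (rhs at j=10; lhs holds on [8,9])
Positions where it holds: {8} → 1.

1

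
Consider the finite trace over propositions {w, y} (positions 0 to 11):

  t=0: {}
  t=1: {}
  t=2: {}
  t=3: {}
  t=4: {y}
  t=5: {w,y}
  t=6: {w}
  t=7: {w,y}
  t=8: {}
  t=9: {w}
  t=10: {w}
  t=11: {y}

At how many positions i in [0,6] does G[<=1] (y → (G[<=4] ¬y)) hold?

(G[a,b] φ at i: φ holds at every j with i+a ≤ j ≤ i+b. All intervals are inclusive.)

3

Evaluate at each i in [0,6]:
  i=0: ✓ (all of [0,1])
  i=1: ✓ (all of [1,2])
  i=2: ✓ (all of [2,3])
  i=3: ✗ (fails at j=4)
  i=4: ✗ (fails at j=4)
  i=5: ✗ (fails at j=5)
  i=6: ✗ (fails at j=7)
Positions where it holds: {0, 1, 2} → 3.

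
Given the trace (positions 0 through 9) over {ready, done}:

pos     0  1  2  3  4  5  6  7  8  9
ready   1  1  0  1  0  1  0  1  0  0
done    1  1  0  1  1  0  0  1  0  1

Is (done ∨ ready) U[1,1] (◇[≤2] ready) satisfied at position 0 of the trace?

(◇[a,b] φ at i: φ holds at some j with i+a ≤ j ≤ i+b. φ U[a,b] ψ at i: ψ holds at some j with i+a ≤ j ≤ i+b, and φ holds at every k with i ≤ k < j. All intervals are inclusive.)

True

Need some j in [1,1] with ◇[≤2] ready, and (done ∨ ready) at every k in [0,j-1].
  j=1: ◇[≤2] ready holds; (done ∨ ready) holds at every k in [0,0] → satisfied.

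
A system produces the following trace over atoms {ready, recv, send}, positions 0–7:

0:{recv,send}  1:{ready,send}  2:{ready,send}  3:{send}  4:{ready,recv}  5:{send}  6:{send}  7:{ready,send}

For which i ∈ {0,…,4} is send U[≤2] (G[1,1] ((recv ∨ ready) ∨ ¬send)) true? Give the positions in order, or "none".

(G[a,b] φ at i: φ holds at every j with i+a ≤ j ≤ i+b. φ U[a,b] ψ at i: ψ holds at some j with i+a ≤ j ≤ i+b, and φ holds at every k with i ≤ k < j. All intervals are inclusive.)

0, 1, 2, 3

Evaluate at each i in [0,4]:
  i=0: ✓ (rhs at j=0)
  i=1: ✓ (rhs at j=1)
  i=2: ✓ (rhs at j=3; lhs holds on [2,2])
  i=3: ✓ (rhs at j=3)
  i=4: ✗ (lhs fails at k=4 before rhs at j=6)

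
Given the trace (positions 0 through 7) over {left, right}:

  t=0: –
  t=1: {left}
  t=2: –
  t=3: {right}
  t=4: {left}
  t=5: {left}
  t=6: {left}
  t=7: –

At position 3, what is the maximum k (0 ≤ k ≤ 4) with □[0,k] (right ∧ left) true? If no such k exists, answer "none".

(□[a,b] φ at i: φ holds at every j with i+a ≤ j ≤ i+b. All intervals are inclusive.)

none

(right ∧ left) must hold from j=3 onward; find where it first fails.
  j=3: fails → no k works.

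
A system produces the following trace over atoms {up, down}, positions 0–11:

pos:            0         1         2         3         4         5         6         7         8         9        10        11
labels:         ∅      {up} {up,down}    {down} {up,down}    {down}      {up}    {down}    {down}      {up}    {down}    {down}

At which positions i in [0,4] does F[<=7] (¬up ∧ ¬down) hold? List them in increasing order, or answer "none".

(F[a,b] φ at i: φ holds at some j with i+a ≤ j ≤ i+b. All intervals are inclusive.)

0

Evaluate at each i in [0,4]:
  i=0: ✓ (witness j=0)
  i=1: ✗ (none in [1,8])
  i=2: ✗ (none in [2,9])
  i=3: ✗ (none in [3,10])
  i=4: ✗ (none in [4,11])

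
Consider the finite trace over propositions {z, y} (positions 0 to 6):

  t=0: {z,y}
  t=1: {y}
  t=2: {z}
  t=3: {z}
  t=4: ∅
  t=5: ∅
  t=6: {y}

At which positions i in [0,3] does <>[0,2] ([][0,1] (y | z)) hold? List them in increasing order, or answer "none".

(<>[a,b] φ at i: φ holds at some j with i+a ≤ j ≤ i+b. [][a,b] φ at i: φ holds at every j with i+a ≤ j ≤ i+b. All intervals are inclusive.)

Evaluate at each i in [0,3]:
  i=0: ✓ (witness j=0)
  i=1: ✓ (witness j=1)
  i=2: ✓ (witness j=2)
  i=3: ✗ (none in [3,5])

0, 1, 2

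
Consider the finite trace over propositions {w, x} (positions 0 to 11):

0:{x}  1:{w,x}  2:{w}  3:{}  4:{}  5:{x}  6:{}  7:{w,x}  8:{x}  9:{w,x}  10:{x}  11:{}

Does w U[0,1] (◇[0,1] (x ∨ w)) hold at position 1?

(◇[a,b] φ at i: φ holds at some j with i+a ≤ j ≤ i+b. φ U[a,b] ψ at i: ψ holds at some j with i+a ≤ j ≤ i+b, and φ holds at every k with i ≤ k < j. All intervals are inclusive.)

Need some j in [1,2] with ◇[0,1] (x ∨ w), and w at every k in [1,j-1].
  j=1: ◇[0,1] (x ∨ w) holds; no prefix to check → satisfied.

Holds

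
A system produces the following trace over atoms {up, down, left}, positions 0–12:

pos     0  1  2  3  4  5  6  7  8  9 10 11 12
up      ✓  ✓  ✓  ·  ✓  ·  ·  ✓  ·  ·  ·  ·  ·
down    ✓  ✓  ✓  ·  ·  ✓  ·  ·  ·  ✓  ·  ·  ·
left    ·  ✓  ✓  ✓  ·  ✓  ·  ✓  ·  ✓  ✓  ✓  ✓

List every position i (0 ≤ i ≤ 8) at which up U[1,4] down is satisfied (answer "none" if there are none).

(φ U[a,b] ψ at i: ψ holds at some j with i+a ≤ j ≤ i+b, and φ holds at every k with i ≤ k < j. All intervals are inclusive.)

0, 1, 4

Evaluate at each i in [0,8]:
  i=0: ✓ (rhs at j=1; lhs holds on [0,0])
  i=1: ✓ (rhs at j=2; lhs holds on [1,1])
  i=2: ✗ (lhs fails at k=3 before rhs at j=5)
  i=3: ✗ (lhs fails at k=3 before rhs at j=5)
  i=4: ✓ (rhs at j=5; lhs holds on [4,4])
  i=5: ✗ (lhs fails at k=5 before rhs at j=9)
  i=6: ✗ (lhs fails at k=6 before rhs at j=9)
  i=7: ✗ (lhs fails at k=8 before rhs at j=9)
  i=8: ✗ (lhs fails at k=8 before rhs at j=9)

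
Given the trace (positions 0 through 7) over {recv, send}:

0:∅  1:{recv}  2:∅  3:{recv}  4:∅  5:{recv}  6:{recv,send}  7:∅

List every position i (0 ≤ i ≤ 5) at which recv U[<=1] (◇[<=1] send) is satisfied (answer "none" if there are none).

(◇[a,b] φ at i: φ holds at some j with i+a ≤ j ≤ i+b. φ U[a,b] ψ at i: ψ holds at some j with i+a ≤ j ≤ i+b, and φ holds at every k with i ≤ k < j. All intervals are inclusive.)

Evaluate at each i in [0,5]:
  i=0: ✗ (no rhs in [0,1])
  i=1: ✗ (no rhs in [1,2])
  i=2: ✗ (no rhs in [2,3])
  i=3: ✗ (no rhs in [3,4])
  i=4: ✗ (lhs fails at k=4 before rhs at j=5)
  i=5: ✓ (rhs at j=5)

5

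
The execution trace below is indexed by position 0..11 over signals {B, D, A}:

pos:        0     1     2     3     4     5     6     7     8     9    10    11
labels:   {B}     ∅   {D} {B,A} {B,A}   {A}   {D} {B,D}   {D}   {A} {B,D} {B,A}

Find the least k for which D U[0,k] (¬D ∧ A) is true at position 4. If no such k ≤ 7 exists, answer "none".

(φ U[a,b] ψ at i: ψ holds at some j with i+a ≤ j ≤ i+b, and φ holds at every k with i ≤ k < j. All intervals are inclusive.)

Need earliest j ≥ 4 with (¬D ∧ A), and D at every k in [4,j-1].
  j=4: rhs holds (empty prefix). k = 0.

0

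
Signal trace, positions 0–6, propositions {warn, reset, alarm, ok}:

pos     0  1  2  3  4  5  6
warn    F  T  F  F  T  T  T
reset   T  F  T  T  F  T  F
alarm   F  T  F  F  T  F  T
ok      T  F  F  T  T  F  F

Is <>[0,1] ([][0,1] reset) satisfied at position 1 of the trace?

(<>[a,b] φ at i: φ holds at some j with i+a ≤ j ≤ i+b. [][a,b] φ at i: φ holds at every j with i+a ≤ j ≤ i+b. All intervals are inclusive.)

True

Check [][0,1] reset at each j in [1,2]:
  j=1: fails at 1
  j=2: holds on [2,3]
Found at j=2 → formula holds.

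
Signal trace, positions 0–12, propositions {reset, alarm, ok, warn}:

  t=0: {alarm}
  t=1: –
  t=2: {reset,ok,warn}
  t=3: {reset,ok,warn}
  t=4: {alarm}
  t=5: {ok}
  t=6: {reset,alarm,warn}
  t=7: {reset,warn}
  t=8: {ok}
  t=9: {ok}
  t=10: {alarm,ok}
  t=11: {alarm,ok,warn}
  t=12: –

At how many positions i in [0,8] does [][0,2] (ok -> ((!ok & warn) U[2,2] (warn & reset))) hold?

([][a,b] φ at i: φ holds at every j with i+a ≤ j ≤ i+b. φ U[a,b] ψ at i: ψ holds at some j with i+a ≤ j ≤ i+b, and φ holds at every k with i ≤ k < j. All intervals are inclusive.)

0

Evaluate at each i in [0,8]:
  i=0: ✗ (fails at j=2)
  i=1: ✗ (fails at j=2)
  i=2: ✗ (fails at j=2)
  i=3: ✗ (fails at j=3)
  i=4: ✗ (fails at j=5)
  i=5: ✗ (fails at j=5)
  i=6: ✗ (fails at j=8)
  i=7: ✗ (fails at j=8)
  i=8: ✗ (fails at j=8)
Positions where it holds: {} → 0.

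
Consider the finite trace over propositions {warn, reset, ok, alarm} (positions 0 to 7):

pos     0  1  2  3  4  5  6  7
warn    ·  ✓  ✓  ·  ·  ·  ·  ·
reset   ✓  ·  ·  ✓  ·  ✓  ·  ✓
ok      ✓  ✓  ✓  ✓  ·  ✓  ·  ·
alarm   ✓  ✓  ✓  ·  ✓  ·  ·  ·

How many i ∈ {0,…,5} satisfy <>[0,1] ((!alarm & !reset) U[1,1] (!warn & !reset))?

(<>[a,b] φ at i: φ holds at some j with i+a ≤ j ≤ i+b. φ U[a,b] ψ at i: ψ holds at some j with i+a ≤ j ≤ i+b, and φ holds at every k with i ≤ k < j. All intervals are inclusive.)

Evaluate at each i in [0,5]:
  i=0: ✗ (none in [0,1])
  i=1: ✗ (none in [1,2])
  i=2: ✗ (none in [2,3])
  i=3: ✗ (none in [3,4])
  i=4: ✗ (none in [4,5])
  i=5: ✗ (none in [5,6])
Positions where it holds: {} → 0.

0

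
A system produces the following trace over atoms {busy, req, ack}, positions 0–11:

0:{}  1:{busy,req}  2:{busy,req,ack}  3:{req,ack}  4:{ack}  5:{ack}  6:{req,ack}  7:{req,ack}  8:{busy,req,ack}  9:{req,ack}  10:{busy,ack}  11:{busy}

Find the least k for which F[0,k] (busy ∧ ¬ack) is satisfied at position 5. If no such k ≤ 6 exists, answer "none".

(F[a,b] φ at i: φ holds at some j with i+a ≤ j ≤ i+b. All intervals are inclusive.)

Scan j = 5,6,… for (busy ∧ ¬ack):
  j=5: fails
  j=6: fails
  j=7: fails
  j=8: fails
  j=9: fails
  j=10: fails
  j=11: holds
First hit at j=11, so smallest k = 11-5 = 6.

6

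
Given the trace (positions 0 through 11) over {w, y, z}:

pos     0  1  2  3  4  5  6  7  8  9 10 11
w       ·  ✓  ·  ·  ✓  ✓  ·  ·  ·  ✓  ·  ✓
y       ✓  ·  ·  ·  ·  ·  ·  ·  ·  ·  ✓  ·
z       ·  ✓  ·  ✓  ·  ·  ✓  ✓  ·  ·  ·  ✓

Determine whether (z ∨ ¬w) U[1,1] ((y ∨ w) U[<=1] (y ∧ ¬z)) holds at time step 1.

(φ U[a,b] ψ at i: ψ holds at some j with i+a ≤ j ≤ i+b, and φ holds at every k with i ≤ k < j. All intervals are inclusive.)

Need some j in [2,2] with ((y ∨ w) U[<=1] (y ∧ ¬z)), and (z ∨ ¬w) at every k in [1,j-1].
  j=2: ((y ∨ w) U[<=1] (y ∧ ¬z)) — fails.
No j in the window works → until fails.

False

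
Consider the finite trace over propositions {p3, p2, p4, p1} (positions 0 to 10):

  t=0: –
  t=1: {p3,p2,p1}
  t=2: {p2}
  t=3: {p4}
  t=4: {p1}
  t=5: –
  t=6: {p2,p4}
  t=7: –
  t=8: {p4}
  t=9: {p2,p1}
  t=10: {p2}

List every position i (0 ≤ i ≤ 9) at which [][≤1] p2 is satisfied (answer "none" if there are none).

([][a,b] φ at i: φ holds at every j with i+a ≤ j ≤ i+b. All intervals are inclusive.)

1, 9

Evaluate at each i in [0,9]:
  i=0: ✗ (fails at j=0)
  i=1: ✓ (all of [1,2])
  i=2: ✗ (fails at j=3)
  i=3: ✗ (fails at j=3)
  i=4: ✗ (fails at j=4)
  i=5: ✗ (fails at j=5)
  i=6: ✗ (fails at j=7)
  i=7: ✗ (fails at j=7)
  i=8: ✗ (fails at j=8)
  i=9: ✓ (all of [9,10])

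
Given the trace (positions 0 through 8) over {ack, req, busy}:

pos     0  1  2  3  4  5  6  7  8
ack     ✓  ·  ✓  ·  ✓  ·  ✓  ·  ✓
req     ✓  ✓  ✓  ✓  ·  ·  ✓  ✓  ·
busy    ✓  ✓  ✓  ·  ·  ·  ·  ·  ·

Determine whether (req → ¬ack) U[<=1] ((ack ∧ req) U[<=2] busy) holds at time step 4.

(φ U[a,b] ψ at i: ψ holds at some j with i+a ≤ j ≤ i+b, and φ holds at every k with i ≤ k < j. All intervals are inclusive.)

Does not hold

Need some j in [4,5] with ((ack ∧ req) U[<=2] busy), and (req → ¬ack) at every k in [4,j-1].
  j=4: ((ack ∧ req) U[<=2] busy) — fails.
  j=5: ((ack ∧ req) U[<=2] busy) — fails.
No j in the window works → until fails.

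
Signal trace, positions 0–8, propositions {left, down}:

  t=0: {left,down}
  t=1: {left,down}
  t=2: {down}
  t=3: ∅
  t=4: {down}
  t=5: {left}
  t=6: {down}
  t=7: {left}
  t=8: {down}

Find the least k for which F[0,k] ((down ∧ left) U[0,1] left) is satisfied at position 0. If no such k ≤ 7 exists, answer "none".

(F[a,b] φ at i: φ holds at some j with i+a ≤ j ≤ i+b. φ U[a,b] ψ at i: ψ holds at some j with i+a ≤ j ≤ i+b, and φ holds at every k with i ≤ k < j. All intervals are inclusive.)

0

Scan j = 0,1,… for ((down ∧ left) U[0,1] left):
  j=0: holds
First hit at j=0, so smallest k = 0-0 = 0.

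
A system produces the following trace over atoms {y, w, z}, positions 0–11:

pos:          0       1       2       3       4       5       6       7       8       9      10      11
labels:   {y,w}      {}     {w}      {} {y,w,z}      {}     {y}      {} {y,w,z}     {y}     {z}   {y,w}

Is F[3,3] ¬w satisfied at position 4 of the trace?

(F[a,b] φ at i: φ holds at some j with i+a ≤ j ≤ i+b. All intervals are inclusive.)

Check ¬w at each j in [7,7]:
  j=7: true
Found at j=7 → formula holds.

Yes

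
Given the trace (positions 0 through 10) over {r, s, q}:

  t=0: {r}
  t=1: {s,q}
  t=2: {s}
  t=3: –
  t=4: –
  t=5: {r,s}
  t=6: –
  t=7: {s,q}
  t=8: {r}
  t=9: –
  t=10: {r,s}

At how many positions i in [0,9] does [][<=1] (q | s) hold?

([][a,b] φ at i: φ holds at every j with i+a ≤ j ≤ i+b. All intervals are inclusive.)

1

Evaluate at each i in [0,9]:
  i=0: ✗ (fails at j=0)
  i=1: ✓ (all of [1,2])
  i=2: ✗ (fails at j=3)
  i=3: ✗ (fails at j=3)
  i=4: ✗ (fails at j=4)
  i=5: ✗ (fails at j=6)
  i=6: ✗ (fails at j=6)
  i=7: ✗ (fails at j=8)
  i=8: ✗ (fails at j=8)
  i=9: ✗ (fails at j=9)
Positions where it holds: {1} → 1.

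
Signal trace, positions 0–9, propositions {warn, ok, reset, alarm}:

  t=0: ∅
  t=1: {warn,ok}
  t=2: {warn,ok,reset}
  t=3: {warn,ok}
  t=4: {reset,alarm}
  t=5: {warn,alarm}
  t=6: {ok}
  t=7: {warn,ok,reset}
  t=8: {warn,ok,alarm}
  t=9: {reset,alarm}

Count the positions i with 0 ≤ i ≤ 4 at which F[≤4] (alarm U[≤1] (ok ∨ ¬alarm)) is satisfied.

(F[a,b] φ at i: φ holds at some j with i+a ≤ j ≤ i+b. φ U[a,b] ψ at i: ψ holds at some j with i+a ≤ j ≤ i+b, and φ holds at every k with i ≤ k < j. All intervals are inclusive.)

Evaluate at each i in [0,4]:
  i=0: ✓ (witness j=0)
  i=1: ✓ (witness j=1)
  i=2: ✓ (witness j=2)
  i=3: ✓ (witness j=3)
  i=4: ✓ (witness j=5)
Positions where it holds: {0, 1, 2, 3, 4} → 5.

5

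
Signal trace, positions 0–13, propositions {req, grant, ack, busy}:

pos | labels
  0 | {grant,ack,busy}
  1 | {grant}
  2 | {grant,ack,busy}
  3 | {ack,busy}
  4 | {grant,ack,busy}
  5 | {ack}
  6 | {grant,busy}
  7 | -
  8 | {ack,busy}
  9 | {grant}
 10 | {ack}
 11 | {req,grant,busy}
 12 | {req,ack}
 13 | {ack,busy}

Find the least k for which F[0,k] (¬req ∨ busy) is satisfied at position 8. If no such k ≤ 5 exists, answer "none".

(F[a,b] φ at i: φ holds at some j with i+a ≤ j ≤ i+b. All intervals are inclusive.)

Scan j = 8,9,… for (¬req ∨ busy):
  j=8: holds
First hit at j=8, so smallest k = 8-8 = 0.

0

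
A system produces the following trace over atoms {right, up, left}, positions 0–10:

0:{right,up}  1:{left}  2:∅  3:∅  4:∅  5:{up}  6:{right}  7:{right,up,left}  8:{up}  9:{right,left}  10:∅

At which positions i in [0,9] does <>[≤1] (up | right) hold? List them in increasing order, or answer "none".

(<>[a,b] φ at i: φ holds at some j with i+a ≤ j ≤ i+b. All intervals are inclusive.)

Evaluate at each i in [0,9]:
  i=0: ✓ (witness j=0)
  i=1: ✗ (none in [1,2])
  i=2: ✗ (none in [2,3])
  i=3: ✗ (none in [3,4])
  i=4: ✓ (witness j=5)
  i=5: ✓ (witness j=5)
  i=6: ✓ (witness j=6)
  i=7: ✓ (witness j=7)
  i=8: ✓ (witness j=8)
  i=9: ✓ (witness j=9)

0, 4, 5, 6, 7, 8, 9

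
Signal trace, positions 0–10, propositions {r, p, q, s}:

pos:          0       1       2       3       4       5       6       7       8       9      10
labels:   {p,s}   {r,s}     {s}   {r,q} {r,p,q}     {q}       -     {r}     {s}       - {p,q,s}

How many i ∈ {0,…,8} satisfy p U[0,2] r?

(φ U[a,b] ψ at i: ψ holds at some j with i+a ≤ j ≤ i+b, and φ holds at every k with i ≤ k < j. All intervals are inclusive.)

5

Evaluate at each i in [0,8]:
  i=0: ✓ (rhs at j=1; lhs holds on [0,0])
  i=1: ✓ (rhs at j=1)
  i=2: ✗ (lhs fails at k=2 before rhs at j=3)
  i=3: ✓ (rhs at j=3)
  i=4: ✓ (rhs at j=4)
  i=5: ✗ (lhs fails at k=5 before rhs at j=7)
  i=6: ✗ (lhs fails at k=6 before rhs at j=7)
  i=7: ✓ (rhs at j=7)
  i=8: ✗ (no rhs in [8,10])
Positions where it holds: {0, 1, 3, 4, 7} → 5.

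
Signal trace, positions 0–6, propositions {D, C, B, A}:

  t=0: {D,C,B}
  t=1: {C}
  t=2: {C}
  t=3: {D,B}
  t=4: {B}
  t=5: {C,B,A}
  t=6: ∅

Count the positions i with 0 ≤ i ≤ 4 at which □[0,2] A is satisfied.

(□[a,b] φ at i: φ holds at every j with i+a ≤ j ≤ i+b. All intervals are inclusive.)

Evaluate at each i in [0,4]:
  i=0: ✗ (fails at j=0)
  i=1: ✗ (fails at j=1)
  i=2: ✗ (fails at j=2)
  i=3: ✗ (fails at j=3)
  i=4: ✗ (fails at j=4)
Positions where it holds: {} → 0.

0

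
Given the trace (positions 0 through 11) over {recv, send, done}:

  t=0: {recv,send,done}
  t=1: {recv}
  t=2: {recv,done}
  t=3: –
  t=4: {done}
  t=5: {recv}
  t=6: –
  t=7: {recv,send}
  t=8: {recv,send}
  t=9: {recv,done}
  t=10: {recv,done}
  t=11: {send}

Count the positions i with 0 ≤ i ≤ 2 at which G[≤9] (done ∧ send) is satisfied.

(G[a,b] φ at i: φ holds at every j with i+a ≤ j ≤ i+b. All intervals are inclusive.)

0

Evaluate at each i in [0,2]:
  i=0: ✗ (fails at j=1)
  i=1: ✗ (fails at j=1)
  i=2: ✗ (fails at j=2)
Positions where it holds: {} → 0.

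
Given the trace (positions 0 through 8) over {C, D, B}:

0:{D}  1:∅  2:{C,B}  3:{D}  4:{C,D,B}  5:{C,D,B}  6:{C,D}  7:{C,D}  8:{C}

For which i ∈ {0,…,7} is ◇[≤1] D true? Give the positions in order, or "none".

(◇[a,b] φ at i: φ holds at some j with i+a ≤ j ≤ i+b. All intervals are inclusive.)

Evaluate at each i in [0,7]:
  i=0: ✓ (witness j=0)
  i=1: ✗ (none in [1,2])
  i=2: ✓ (witness j=3)
  i=3: ✓ (witness j=3)
  i=4: ✓ (witness j=4)
  i=5: ✓ (witness j=5)
  i=6: ✓ (witness j=6)
  i=7: ✓ (witness j=7)

0, 2, 3, 4, 5, 6, 7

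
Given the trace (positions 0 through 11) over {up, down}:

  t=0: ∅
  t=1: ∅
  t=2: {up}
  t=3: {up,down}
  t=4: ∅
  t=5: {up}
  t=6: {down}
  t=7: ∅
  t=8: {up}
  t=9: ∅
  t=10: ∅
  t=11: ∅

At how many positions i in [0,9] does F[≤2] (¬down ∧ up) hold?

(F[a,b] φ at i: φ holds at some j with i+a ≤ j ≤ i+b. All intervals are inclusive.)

Evaluate at each i in [0,9]:
  i=0: ✓ (witness j=2)
  i=1: ✓ (witness j=2)
  i=2: ✓ (witness j=2)
  i=3: ✓ (witness j=5)
  i=4: ✓ (witness j=5)
  i=5: ✓ (witness j=5)
  i=6: ✓ (witness j=8)
  i=7: ✓ (witness j=8)
  i=8: ✓ (witness j=8)
  i=9: ✗ (none in [9,11])
Positions where it holds: {0, 1, 2, 3, 4, 5, 6, 7, 8} → 9.

9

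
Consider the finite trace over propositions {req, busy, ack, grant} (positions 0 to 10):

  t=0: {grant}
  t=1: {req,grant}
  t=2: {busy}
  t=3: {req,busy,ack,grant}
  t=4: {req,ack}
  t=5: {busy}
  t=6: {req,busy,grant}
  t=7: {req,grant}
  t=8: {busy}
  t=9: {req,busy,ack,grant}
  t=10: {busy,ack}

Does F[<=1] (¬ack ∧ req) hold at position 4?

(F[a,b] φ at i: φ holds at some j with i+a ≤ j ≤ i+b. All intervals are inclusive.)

No

Check (¬ack ∧ req) at each j in [4,5]:
  j=4: false
  j=5: false
No position in the window satisfies it → formula fails.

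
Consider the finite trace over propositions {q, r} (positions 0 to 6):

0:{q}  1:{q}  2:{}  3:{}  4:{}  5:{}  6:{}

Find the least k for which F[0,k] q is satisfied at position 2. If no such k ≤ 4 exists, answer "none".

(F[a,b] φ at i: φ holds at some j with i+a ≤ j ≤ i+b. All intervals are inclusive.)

Scan j = 2,3,… for q:
  j=2: fails
  j=3: fails
  j=4: fails
  j=5: fails
  j=6: fails
No j in [2,6] satisfies it → none.

none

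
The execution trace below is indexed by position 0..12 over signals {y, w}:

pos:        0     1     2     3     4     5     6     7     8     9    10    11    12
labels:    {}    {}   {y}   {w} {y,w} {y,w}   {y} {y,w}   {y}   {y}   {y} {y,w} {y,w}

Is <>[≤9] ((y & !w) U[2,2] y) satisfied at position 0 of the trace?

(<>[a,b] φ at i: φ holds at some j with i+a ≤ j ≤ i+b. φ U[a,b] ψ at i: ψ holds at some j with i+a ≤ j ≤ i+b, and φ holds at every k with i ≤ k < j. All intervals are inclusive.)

True

Check ((y & !w) U[2,2] y) at each j in [0,9]:
  j=0: fails
  j=1: fails
  j=2: fails
  j=3: fails
  j=4: fails
  j=5: fails
  j=6: fails
  j=7: fails
  j=8: holds
  j=9: holds
Found at j=8 → formula holds.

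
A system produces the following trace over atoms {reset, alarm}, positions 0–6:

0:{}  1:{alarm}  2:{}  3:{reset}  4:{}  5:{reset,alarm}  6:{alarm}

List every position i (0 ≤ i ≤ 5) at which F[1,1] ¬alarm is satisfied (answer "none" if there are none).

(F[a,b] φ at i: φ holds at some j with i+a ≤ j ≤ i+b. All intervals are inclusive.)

1, 2, 3

Evaluate at each i in [0,5]:
  i=0: ✗ (none in [1,1])
  i=1: ✓ (witness j=2)
  i=2: ✓ (witness j=3)
  i=3: ✓ (witness j=4)
  i=4: ✗ (none in [5,5])
  i=5: ✗ (none in [6,6])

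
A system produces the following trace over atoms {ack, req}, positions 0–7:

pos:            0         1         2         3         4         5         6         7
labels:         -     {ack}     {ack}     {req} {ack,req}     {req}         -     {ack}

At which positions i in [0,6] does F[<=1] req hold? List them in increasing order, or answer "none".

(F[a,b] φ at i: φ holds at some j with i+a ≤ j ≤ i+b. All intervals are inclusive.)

Evaluate at each i in [0,6]:
  i=0: ✗ (none in [0,1])
  i=1: ✗ (none in [1,2])
  i=2: ✓ (witness j=3)
  i=3: ✓ (witness j=3)
  i=4: ✓ (witness j=4)
  i=5: ✓ (witness j=5)
  i=6: ✗ (none in [6,7])

2, 3, 4, 5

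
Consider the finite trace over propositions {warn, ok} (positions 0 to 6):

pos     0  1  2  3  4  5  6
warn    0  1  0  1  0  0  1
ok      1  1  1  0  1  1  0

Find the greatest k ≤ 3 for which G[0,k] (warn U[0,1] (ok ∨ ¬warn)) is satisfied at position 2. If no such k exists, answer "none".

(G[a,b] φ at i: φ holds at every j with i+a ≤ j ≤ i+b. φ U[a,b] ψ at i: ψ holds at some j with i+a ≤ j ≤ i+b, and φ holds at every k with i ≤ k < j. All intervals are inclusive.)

(warn U[0,1] (ok ∨ ¬warn)) must hold from j=2 onward; find where it first fails.
  j=2: holds
  j=3: holds
  j=4: holds
  j=5: holds
Holds through j=5; largest k = 3.

3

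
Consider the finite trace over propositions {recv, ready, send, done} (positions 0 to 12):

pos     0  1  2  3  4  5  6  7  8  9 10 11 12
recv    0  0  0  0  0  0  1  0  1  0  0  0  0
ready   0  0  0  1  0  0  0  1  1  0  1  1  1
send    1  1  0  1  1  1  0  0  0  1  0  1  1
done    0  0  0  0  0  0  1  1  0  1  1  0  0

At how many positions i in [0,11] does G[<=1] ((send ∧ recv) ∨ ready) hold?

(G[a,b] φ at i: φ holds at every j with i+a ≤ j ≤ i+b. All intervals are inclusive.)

Evaluate at each i in [0,11]:
  i=0: ✗ (fails at j=0)
  i=1: ✗ (fails at j=1)
  i=2: ✗ (fails at j=2)
  i=3: ✗ (fails at j=4)
  i=4: ✗ (fails at j=4)
  i=5: ✗ (fails at j=5)
  i=6: ✗ (fails at j=6)
  i=7: ✓ (all of [7,8])
  i=8: ✗ (fails at j=9)
  i=9: ✗ (fails at j=9)
  i=10: ✓ (all of [10,11])
  i=11: ✓ (all of [11,12])
Positions where it holds: {7, 10, 11} → 3.

3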